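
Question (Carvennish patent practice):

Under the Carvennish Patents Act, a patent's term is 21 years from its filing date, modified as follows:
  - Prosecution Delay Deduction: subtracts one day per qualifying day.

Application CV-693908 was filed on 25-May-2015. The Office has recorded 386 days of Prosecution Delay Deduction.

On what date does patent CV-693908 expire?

2035-05-05

Base term: filing date + 21 years → 25 May 2036.
Prosecution Delay Deduction: −386 days → 5 May 2035.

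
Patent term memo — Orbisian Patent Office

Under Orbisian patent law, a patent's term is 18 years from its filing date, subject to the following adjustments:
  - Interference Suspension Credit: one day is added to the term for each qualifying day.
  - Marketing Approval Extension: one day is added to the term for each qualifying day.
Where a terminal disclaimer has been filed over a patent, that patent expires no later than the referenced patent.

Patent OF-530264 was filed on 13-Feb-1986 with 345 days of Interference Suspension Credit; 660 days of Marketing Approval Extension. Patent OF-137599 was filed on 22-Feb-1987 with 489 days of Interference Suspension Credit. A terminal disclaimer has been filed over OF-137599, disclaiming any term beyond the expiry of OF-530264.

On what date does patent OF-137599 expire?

2006-06-26

Natural term of OF-137599:
  Base: filing + 18 years → 22 February 2005.
  Interference Suspension Credit: +489 days → 26 June 2006.
Expiry of referenced patent OF-530264:
  Base: filing + 18 years → 13 February 2004.
  Interference Suspension Credit: +345 days → 23 January 2005.
  Marketing Approval Extension: +660 days → 14 November 2006.
Terminal disclaimer: OF-137599 expires on the earlier of 26 June 2006 and 14 November 2006.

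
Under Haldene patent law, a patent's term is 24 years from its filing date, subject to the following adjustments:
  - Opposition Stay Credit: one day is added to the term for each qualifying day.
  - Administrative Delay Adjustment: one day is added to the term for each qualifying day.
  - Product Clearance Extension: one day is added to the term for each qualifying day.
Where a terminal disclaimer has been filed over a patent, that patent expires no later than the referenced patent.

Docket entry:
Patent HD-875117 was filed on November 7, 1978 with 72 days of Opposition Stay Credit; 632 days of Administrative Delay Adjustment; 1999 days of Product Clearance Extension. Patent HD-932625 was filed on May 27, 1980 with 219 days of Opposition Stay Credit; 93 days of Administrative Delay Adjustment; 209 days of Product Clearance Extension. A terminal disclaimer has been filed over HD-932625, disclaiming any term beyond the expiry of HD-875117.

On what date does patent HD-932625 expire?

Natural term of HD-932625:
  Base: filing + 24 years → 27 May 2004.
  Opposition Stay Credit: +219 days → 1 January 2005.
  Administrative Delay Adjustment: +93 days → 4 April 2005.
  Product Clearance Extension: +209 days → 30 October 2005.
Expiry of referenced patent HD-875117:
  Base: filing + 24 years → 7 November 2002.
  Opposition Stay Credit: +72 days → 18 January 2003.
  Administrative Delay Adjustment: +632 days → 11 October 2004.
  Product Clearance Extension: +1999 days → 2 April 2010.
Terminal disclaimer: HD-932625 expires on the earlier of 30 October 2005 and 2 April 2010.

2005-10-30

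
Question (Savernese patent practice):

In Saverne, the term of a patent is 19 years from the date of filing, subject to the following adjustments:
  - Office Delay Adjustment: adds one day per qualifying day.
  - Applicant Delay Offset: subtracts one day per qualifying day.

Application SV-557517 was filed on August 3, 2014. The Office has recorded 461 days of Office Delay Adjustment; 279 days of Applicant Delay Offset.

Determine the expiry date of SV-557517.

Base term: filing date + 19 years → 3 August 2033.
Office Delay Adjustment: +461 days → 7 November 2034.
Applicant Delay Offset: −279 days → 1 February 2034.

2034-02-01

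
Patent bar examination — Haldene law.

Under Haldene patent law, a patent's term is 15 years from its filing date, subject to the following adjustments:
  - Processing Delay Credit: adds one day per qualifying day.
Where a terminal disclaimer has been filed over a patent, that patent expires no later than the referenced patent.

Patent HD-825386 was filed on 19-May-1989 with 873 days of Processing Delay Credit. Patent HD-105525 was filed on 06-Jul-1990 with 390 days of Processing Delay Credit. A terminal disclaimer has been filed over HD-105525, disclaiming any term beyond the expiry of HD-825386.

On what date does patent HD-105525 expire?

2006-07-31

Natural term of HD-105525:
  Base: filing + 15 years → 6 July 2005.
  Processing Delay Credit: +390 days → 31 July 2006.
Expiry of referenced patent HD-825386:
  Base: filing + 15 years → 19 May 2004.
  Processing Delay Credit: +873 days → 9 October 2006.
Terminal disclaimer: HD-105525 expires on the earlier of 31 July 2006 and 9 October 2006.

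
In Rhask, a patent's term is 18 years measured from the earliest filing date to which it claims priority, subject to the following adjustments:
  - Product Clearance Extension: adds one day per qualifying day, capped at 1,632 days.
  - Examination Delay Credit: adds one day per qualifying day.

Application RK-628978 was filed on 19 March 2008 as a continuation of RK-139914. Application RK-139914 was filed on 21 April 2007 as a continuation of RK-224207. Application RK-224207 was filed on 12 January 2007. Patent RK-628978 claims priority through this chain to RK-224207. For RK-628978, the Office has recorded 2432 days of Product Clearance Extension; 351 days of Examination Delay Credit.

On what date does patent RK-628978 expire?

Earliest priority filing: 12 January 2007.
Base term: 12 January 2007 + 18 years → 12 January 2025.
Product Clearance Extension: 2432 days claimed exceeds the 1632-day cap, so +1632 days → 2 July 2029.
Examination Delay Credit: +351 days → 18 June 2030.

June 18, 2030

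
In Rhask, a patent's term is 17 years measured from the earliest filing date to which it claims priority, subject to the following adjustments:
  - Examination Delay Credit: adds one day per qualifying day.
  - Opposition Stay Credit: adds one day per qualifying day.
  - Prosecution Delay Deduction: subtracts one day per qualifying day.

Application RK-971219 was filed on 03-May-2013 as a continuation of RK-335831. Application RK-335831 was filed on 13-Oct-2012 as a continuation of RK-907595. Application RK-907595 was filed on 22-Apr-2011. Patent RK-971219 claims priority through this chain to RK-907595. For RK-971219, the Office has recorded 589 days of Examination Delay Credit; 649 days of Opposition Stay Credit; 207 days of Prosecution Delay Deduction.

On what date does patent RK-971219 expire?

2031-02-17

Earliest priority filing: 22 April 2011.
Base term: 22 April 2011 + 17 years → 22 April 2028.
Examination Delay Credit: +589 days → 2 December 2029.
Opposition Stay Credit: +649 days → 12 September 2031.
Prosecution Delay Deduction: −207 days → 17 February 2031.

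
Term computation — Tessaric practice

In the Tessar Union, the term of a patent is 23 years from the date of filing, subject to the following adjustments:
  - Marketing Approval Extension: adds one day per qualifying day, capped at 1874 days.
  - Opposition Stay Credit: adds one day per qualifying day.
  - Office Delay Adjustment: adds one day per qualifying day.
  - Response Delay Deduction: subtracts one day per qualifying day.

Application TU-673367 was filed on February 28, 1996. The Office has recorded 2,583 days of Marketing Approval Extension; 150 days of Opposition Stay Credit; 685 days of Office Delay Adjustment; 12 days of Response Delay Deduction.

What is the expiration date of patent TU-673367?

July 18, 2026

Base term: filing date + 23 years → 28 February 2019.
Marketing Approval Extension: 2583 days claimed exceeds the 1874-day cap, so +1874 days → 16 April 2024.
Opposition Stay Credit: +150 days → 13 September 2024.
Office Delay Adjustment: +685 days → 30 July 2026.
Response Delay Deduction: −12 days → 18 July 2026.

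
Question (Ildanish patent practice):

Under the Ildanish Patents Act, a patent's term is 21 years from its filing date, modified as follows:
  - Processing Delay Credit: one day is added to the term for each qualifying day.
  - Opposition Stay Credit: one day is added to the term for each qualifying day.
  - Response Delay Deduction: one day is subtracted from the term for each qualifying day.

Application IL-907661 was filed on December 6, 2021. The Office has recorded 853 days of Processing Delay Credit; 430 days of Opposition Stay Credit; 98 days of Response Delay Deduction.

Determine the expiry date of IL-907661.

March 5, 2046

Base term: filing date + 21 years → 6 December 2042.
Processing Delay Credit: +853 days → 7 April 2045.
Opposition Stay Credit: +430 days → 11 June 2046.
Response Delay Deduction: −98 days → 5 March 2046.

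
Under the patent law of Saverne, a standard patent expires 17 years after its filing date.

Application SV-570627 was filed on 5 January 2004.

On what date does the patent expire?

Filing date + 17 years → 5 January 2021.

2021-01-05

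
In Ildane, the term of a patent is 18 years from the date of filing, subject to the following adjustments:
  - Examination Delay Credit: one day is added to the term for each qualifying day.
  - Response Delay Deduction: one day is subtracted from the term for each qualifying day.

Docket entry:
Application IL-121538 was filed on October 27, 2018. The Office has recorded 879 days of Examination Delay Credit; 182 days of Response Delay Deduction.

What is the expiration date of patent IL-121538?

2038-09-24

Base term: filing date + 18 years → 27 October 2036.
Examination Delay Credit: +879 days → 25 March 2039.
Response Delay Deduction: −182 days → 24 September 2038.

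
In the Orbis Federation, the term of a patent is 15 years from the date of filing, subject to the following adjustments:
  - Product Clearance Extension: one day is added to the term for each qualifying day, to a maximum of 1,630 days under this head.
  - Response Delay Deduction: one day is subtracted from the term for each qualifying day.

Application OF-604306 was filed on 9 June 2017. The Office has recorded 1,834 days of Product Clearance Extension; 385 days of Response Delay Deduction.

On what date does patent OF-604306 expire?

Base term: filing date + 15 years → 9 June 2032.
Product Clearance Extension: 1834 days claimed exceeds the 1630-day cap, so +1630 days → 25 November 2036.
Response Delay Deduction: −385 days → 6 November 2035.

2035-11-06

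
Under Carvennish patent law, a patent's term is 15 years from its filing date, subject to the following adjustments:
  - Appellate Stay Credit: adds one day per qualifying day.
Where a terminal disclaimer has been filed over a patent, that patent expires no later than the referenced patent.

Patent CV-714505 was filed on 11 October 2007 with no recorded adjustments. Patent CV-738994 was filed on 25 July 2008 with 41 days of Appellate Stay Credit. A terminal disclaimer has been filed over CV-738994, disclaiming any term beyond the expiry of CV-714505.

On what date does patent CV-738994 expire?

2022-10-11

Natural term of CV-738994:
  Base: filing + 15 years → 25 July 2023.
  Appellate Stay Credit: +41 days → 4 September 2023.
Expiry of referenced patent CV-714505:
  Base: filing + 15 years → 11 October 2022.
Terminal disclaimer: CV-738994 expires on the earlier of 4 September 2023 and 11 October 2022.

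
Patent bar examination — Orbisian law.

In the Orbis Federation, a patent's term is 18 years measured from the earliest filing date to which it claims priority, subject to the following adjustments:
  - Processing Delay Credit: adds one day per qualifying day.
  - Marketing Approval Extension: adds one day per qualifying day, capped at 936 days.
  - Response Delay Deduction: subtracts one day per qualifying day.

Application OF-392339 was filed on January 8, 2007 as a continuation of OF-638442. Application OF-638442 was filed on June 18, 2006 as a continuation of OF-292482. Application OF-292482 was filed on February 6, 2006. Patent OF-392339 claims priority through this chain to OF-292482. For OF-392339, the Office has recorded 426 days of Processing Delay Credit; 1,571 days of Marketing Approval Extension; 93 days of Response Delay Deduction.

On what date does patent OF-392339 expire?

Earliest priority filing: 6 February 2006.
Base term: 6 February 2006 + 18 years → 6 February 2024.
Processing Delay Credit: +426 days → 7 April 2025.
Marketing Approval Extension: 1571 days claimed exceeds the 936-day cap, so +936 days → 30 October 2027.
Response Delay Deduction: −93 days → 29 July 2027.

2027-07-29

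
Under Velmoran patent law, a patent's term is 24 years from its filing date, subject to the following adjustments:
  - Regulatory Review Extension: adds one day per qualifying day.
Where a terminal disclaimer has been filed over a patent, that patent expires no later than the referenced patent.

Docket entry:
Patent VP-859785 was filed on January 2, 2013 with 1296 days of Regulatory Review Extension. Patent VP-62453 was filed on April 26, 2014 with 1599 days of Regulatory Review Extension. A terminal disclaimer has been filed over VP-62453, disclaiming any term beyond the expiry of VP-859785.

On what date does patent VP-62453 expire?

Natural term of VP-62453:
  Base: filing + 24 years → 26 April 2038.
  Regulatory Review Extension: +1599 days → 11 September 2042.
Expiry of referenced patent VP-859785:
  Base: filing + 24 years → 2 January 2037.
  Regulatory Review Extension: +1296 days → 21 July 2040.
Terminal disclaimer: VP-62453 expires on the earlier of 11 September 2042 and 21 July 2040.

July 21, 2040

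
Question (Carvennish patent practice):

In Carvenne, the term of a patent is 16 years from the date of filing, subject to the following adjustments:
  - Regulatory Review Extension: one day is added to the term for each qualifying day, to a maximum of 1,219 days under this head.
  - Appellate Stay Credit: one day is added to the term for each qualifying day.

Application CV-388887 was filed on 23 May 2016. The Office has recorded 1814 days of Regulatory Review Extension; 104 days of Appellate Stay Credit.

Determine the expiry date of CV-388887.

Base term: filing date + 16 years → 23 May 2032.
Regulatory Review Extension: 1814 days claimed exceeds the 1219-day cap, so +1219 days → 24 September 2035.
Appellate Stay Credit: +104 days → 6 January 2036.

January 6, 2036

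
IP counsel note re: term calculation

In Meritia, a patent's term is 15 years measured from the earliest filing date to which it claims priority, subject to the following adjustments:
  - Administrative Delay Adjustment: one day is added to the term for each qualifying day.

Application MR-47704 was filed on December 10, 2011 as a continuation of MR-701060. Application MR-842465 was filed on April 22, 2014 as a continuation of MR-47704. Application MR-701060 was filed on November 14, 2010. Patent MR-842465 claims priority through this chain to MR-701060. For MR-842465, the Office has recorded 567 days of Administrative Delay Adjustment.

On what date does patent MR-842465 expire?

Earliest priority filing: 14 November 2010.
Base term: 14 November 2010 + 15 years → 14 November 2025.
Administrative Delay Adjustment: +567 days → 4 June 2027.

June 4, 2027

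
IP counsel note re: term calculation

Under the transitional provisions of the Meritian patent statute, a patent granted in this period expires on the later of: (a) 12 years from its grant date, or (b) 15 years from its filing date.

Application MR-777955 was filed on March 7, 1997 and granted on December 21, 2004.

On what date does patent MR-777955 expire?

2016-12-21

(a) grant + 12 years → 21 December 2016.
(b) filing + 15 years → 7 March 2012.
Later of the two: 21 December 2016.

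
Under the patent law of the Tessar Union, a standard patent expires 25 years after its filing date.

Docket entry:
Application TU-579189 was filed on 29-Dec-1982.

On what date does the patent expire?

Filing date + 25 years → 29 December 2007.

2007-12-29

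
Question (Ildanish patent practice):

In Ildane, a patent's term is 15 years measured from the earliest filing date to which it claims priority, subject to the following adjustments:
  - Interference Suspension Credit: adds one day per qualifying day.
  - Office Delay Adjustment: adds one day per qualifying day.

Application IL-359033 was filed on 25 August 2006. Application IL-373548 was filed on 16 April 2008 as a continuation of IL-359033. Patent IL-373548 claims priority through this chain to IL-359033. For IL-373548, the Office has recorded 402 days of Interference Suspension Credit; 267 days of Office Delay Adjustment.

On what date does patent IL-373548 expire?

June 25, 2023

Earliest priority filing: 25 August 2006.
Base term: 25 August 2006 + 15 years → 25 August 2021.
Interference Suspension Credit: +402 days → 1 October 2022.
Office Delay Adjustment: +267 days → 25 June 2023.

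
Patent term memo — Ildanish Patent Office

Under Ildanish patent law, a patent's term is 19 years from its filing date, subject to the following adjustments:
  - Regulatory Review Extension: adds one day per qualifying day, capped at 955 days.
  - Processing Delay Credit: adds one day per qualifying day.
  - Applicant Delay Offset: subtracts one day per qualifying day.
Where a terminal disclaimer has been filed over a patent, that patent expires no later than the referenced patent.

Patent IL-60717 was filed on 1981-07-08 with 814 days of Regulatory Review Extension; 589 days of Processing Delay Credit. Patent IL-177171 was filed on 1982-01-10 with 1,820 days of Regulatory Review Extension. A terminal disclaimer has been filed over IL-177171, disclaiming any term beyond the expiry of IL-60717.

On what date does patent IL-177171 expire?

2003-08-23

Natural term of IL-177171:
  Base: filing + 19 years → 10 January 2001.
  Regulatory Review Extension: 1820 days claimed exceeds the 955-day cap, so +955 days → 23 August 2003.
Expiry of referenced patent IL-60717:
  Base: filing + 19 years → 8 July 2000.
  Regulatory Review Extension: 814 days (within the 955-day cap) → +814 days → 30 September 2002.
  Processing Delay Credit: +589 days → 11 May 2004.
Terminal disclaimer: IL-177171 expires on the earlier of 23 August 2003 and 11 May 2004.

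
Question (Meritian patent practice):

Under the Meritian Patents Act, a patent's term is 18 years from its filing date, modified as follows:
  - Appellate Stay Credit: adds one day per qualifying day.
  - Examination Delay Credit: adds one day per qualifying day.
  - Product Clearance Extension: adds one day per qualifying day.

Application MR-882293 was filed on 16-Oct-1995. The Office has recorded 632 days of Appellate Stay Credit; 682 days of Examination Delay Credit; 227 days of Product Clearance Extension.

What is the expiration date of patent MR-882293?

January 4, 2018

Base term: filing date + 18 years → 16 October 2013.
Appellate Stay Credit: +632 days → 10 July 2015.
Examination Delay Credit: +682 days → 22 May 2017.
Product Clearance Extension: +227 days → 4 January 2018.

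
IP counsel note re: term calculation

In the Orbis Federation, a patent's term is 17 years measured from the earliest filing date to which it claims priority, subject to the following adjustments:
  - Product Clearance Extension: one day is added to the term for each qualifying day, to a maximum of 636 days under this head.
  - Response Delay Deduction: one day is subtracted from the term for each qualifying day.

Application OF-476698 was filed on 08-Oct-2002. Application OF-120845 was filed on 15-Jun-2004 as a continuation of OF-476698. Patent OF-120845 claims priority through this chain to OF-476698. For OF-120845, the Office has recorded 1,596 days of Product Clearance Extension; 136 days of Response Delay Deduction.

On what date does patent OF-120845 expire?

Earliest priority filing: 8 October 2002.
Base term: 8 October 2002 + 17 years → 8 October 2019.
Product Clearance Extension: 1596 days claimed exceeds the 636-day cap, so +636 days → 5 July 2021.
Response Delay Deduction: −136 days → 19 February 2021.

February 19, 2021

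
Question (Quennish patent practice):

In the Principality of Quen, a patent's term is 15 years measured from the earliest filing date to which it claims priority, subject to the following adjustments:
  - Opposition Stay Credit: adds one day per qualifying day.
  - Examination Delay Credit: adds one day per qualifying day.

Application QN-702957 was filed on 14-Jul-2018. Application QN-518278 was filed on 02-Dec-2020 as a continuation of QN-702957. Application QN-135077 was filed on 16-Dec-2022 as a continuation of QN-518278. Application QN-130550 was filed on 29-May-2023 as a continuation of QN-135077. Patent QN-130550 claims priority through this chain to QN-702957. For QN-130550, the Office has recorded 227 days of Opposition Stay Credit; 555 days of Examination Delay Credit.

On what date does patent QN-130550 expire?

September 4, 2035

Earliest priority filing: 14 July 2018.
Base term: 14 July 2018 + 15 years → 14 July 2033.
Opposition Stay Credit: +227 days → 26 February 2034.
Examination Delay Credit: +555 days → 4 September 2035.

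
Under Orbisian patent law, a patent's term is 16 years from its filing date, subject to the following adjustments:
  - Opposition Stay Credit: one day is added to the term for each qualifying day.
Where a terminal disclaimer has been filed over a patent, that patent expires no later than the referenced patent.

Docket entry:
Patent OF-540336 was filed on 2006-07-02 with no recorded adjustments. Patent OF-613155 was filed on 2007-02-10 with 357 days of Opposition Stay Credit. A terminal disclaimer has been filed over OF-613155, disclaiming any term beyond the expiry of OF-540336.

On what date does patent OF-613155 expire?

July 2, 2022

Natural term of OF-613155:
  Base: filing + 16 years → 10 February 2023.
  Opposition Stay Credit: +357 days → 2 February 2024.
Expiry of referenced patent OF-540336:
  Base: filing + 16 years → 2 July 2022.
Terminal disclaimer: OF-613155 expires on the earlier of 2 February 2024 and 2 July 2022.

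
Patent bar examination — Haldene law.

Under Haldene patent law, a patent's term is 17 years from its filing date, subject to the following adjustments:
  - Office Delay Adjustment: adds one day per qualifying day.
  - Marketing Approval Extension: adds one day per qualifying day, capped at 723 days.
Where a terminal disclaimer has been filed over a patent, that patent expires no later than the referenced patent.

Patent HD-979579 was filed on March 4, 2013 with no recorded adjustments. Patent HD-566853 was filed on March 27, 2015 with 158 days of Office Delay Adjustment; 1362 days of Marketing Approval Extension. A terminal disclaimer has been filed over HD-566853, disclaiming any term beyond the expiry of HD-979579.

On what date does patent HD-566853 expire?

Natural term of HD-566853:
  Base: filing + 17 years → 27 March 2032.
  Office Delay Adjustment: +158 days → 1 September 2032.
  Marketing Approval Extension: 1362 days claimed exceeds the 723-day cap, so +723 days → 25 August 2034.
Expiry of referenced patent HD-979579:
  Base: filing + 17 years → 4 March 2030.
Terminal disclaimer: HD-566853 expires on the earlier of 25 August 2034 and 4 March 2030.

2030-03-04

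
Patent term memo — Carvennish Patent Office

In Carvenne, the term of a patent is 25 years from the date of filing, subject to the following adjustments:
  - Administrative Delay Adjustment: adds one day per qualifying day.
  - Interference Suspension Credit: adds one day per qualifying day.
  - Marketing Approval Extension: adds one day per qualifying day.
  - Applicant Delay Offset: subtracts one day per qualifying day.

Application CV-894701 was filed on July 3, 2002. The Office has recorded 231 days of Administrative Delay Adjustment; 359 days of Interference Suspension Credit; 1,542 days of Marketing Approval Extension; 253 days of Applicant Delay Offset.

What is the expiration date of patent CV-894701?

Base term: filing date + 25 years → 3 July 2027.
Administrative Delay Adjustment: +231 days → 19 February 2028.
Interference Suspension Credit: +359 days → 12 February 2029.
Marketing Approval Extension: +1542 days → 4 May 2033.
Applicant Delay Offset: −253 days → 24 August 2032.

August 24, 2032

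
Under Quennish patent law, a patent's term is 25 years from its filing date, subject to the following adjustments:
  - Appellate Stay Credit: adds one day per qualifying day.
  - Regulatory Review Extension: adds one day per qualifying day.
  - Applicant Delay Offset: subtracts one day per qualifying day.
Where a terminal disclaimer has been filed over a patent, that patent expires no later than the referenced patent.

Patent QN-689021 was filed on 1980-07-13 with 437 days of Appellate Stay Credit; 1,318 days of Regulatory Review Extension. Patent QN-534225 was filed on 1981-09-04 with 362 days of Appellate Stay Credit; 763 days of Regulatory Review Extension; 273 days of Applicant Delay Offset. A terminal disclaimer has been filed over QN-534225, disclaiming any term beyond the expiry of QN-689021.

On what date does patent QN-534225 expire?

Natural term of QN-534225:
  Base: filing + 25 years → 4 September 2006.
  Appellate Stay Credit: +362 days → 1 September 2007.
  Regulatory Review Extension: +763 days → 3 October 2009.
  Applicant Delay Offset: −273 days → 3 January 2009.
Expiry of referenced patent QN-689021:
  Base: filing + 25 years → 13 July 2005.
  Appellate Stay Credit: +437 days → 23 September 2006.
  Regulatory Review Extension: +1318 days → 3 May 2010.
Terminal disclaimer: QN-534225 expires on the earlier of 3 January 2009 and 3 May 2010.

January 3, 2009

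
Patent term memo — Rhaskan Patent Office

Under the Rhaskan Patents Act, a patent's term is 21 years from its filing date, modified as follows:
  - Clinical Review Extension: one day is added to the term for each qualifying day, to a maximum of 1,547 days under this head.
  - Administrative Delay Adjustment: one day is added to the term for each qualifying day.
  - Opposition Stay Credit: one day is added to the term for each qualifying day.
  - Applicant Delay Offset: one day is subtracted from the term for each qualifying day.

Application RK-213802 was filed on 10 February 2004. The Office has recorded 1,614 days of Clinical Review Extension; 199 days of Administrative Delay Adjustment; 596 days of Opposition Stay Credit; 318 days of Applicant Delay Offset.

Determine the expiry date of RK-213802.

Base term: filing date + 21 years → 10 February 2025.
Clinical Review Extension: 1614 days claimed exceeds the 1547-day cap, so +1547 days → 7 May 2029.
Administrative Delay Adjustment: +199 days → 22 November 2029.
Opposition Stay Credit: +596 days → 11 July 2031.
Applicant Delay Offset: −318 days → 27 August 2030.

August 27, 2030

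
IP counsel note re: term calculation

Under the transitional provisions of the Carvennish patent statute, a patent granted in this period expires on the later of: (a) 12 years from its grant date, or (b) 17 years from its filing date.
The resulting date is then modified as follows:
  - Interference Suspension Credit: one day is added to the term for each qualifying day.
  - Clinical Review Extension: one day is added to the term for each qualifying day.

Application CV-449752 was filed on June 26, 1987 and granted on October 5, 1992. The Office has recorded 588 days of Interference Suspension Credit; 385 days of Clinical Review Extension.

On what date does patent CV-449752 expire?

2007-06-05

(a) grant + 12 years → 5 October 2004.
(b) filing + 17 years → 26 June 2004.
Later of the two: 5 October 2004.
Interference Suspension Credit: +588 days → 16 May 2006.
Clinical Review Extension: +385 days → 5 June 2007.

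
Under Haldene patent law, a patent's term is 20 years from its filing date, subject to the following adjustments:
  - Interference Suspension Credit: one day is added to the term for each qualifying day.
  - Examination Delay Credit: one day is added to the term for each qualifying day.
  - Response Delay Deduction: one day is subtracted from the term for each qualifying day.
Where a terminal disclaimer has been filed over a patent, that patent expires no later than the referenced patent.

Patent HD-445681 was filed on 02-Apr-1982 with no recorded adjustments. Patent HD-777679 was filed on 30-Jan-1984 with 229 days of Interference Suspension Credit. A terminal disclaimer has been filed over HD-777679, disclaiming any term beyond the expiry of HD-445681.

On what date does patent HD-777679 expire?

Natural term of HD-777679:
  Base: filing + 20 years → 30 January 2004.
  Interference Suspension Credit: +229 days → 15 September 2004.
Expiry of referenced patent HD-445681:
  Base: filing + 20 years → 2 April 2002.
Terminal disclaimer: HD-777679 expires on the earlier of 15 September 2004 and 2 April 2002.

April 2, 2002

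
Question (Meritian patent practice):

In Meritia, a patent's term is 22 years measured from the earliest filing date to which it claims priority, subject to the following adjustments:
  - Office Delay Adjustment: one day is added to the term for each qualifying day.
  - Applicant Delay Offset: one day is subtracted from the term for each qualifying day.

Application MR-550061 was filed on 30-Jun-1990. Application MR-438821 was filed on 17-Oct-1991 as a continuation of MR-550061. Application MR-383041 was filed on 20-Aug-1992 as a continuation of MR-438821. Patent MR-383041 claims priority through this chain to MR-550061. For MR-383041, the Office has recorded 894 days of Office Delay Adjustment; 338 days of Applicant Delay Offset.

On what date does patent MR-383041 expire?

January 7, 2014

Earliest priority filing: 30 June 1990.
Base term: 30 June 1990 + 22 years → 30 June 2012.
Office Delay Adjustment: +894 days → 11 December 2014.
Applicant Delay Offset: −338 days → 7 January 2014.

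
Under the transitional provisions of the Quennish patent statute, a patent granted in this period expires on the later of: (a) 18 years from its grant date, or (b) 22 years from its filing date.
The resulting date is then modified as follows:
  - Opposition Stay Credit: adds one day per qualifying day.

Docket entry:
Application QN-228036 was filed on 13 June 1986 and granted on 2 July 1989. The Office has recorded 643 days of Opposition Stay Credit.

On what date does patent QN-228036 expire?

March 18, 2010

(a) grant + 18 years → 2 July 2007.
(b) filing + 22 years → 13 June 2008.
Later of the two: 13 June 2008.
Opposition Stay Credit: +643 days → 18 March 2010.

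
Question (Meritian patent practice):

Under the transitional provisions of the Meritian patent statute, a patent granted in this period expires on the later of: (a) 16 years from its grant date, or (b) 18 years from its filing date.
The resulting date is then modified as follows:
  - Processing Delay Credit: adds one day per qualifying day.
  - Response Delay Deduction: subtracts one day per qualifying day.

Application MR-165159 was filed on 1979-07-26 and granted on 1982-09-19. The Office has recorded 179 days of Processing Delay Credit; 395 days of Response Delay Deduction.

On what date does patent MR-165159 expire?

February 15, 1998

(a) grant + 16 years → 19 September 1998.
(b) filing + 18 years → 26 July 1997.
Later of the two: 19 September 1998.
Processing Delay Credit: +179 days → 17 March 1999.
Response Delay Deduction: −395 days → 15 February 1998.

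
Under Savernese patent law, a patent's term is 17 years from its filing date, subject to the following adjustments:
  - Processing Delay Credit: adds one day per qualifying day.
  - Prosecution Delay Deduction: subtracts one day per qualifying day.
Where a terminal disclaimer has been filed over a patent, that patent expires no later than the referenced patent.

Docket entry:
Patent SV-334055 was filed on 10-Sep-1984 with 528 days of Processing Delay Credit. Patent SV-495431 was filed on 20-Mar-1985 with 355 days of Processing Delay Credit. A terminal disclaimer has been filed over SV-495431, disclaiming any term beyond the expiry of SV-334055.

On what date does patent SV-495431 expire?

Natural term of SV-495431:
  Base: filing + 17 years → 20 March 2002.
  Processing Delay Credit: +355 days → 10 March 2003.
Expiry of referenced patent SV-334055:
  Base: filing + 17 years → 10 September 2001.
  Processing Delay Credit: +528 days → 20 February 2003.
Terminal disclaimer: SV-495431 expires on the earlier of 10 March 2003 and 20 February 2003.

2003-02-20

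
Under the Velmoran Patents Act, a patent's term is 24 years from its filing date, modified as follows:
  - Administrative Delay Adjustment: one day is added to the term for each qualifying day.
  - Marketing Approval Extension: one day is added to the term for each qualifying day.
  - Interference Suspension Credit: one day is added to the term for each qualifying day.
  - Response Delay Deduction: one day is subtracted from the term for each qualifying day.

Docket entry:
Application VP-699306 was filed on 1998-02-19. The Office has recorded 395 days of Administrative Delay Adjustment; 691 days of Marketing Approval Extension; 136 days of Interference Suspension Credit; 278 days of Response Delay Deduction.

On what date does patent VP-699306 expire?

Base term: filing date + 24 years → 19 February 2022.
Administrative Delay Adjustment: +395 days → 21 March 2023.
Marketing Approval Extension: +691 days → 9 February 2025.
Interference Suspension Credit: +136 days → 25 June 2025.
Response Delay Deduction: −278 days → 20 September 2024.

September 20, 2024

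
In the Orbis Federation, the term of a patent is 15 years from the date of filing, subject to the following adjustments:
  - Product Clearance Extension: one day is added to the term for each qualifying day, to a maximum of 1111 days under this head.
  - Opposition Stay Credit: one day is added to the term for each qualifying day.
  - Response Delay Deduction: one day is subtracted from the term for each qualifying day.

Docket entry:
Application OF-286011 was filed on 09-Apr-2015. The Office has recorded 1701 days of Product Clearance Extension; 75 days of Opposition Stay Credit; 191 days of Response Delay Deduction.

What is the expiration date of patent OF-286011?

December 29, 2032

Base term: filing date + 15 years → 9 April 2030.
Product Clearance Extension: 1701 days claimed exceeds the 1111-day cap, so +1111 days → 24 April 2033.
Opposition Stay Credit: +75 days → 8 July 2033.
Response Delay Deduction: −191 days → 29 December 2032.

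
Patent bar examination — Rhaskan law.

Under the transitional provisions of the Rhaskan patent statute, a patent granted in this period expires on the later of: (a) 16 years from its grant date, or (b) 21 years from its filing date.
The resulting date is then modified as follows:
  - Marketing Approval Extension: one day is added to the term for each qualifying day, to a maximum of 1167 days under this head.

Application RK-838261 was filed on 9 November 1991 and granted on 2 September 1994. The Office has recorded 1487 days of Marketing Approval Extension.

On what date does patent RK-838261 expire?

2016-01-20

(a) grant + 16 years → 2 September 2010.
(b) filing + 21 years → 9 November 2012.
Later of the two: 9 November 2012.
Marketing Approval Extension: 1487 days claimed exceeds the 1167-day cap, so +1167 days → 20 January 2016.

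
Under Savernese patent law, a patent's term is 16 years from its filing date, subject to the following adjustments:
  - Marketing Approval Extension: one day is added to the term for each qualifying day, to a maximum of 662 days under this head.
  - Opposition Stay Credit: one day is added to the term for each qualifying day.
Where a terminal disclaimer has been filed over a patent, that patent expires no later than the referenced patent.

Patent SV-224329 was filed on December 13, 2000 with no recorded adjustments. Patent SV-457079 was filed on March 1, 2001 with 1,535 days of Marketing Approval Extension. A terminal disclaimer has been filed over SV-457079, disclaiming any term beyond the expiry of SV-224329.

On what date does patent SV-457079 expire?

December 13, 2016

Natural term of SV-457079:
  Base: filing + 16 years → 1 March 2017.
  Marketing Approval Extension: 1535 days claimed exceeds the 662-day cap, so +662 days → 23 December 2018.
Expiry of referenced patent SV-224329:
  Base: filing + 16 years → 13 December 2016.
Terminal disclaimer: SV-457079 expires on the earlier of 23 December 2018 and 13 December 2016.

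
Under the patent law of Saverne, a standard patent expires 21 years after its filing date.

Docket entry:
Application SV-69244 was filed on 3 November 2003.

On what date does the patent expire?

2024-11-03

Filing date + 21 years → 3 November 2024.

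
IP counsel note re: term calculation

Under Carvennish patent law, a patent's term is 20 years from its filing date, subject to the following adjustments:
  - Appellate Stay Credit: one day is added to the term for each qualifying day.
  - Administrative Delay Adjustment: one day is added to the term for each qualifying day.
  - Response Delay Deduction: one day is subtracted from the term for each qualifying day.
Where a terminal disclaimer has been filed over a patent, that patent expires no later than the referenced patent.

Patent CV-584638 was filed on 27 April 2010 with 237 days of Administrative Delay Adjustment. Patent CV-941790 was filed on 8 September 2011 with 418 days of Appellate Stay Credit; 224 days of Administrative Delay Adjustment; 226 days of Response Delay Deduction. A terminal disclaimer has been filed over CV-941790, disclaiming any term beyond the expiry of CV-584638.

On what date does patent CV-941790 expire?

December 20, 2030

Natural term of CV-941790:
  Base: filing + 20 years → 8 September 2031.
  Appellate Stay Credit: +418 days → 30 October 2032.
  Administrative Delay Adjustment: +224 days → 11 June 2033.
  Response Delay Deduction: −226 days → 28 October 2032.
Expiry of referenced patent CV-584638:
  Base: filing + 20 years → 27 April 2030.
  Administrative Delay Adjustment: +237 days → 20 December 2030.
Terminal disclaimer: CV-941790 expires on the earlier of 28 October 2032 and 20 December 2030.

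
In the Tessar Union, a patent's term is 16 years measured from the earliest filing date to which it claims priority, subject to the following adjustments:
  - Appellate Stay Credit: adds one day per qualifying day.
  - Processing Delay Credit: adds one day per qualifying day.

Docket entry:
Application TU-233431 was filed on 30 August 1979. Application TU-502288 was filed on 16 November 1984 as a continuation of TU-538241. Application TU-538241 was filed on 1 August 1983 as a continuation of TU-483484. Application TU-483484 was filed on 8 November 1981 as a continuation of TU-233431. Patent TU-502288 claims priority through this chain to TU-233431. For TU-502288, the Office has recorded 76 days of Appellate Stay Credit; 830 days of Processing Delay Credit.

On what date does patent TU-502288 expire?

Earliest priority filing: 30 August 1979.
Base term: 30 August 1979 + 16 years → 30 August 1995.
Appellate Stay Credit: +76 days → 14 November 1995.
Processing Delay Credit: +830 days → 21 February 1998.

February 21, 1998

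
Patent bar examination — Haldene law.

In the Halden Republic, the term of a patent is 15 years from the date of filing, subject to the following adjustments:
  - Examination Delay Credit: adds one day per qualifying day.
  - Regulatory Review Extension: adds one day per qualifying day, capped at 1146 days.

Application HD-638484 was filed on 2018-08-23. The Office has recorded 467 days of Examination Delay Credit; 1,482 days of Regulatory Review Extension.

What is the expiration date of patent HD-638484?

Base term: filing date + 15 years → 23 August 2033.
Examination Delay Credit: +467 days → 3 December 2034.
Regulatory Review Extension: 1482 days claimed exceeds the 1146-day cap, so +1146 days → 22 January 2038.

2038-01-22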